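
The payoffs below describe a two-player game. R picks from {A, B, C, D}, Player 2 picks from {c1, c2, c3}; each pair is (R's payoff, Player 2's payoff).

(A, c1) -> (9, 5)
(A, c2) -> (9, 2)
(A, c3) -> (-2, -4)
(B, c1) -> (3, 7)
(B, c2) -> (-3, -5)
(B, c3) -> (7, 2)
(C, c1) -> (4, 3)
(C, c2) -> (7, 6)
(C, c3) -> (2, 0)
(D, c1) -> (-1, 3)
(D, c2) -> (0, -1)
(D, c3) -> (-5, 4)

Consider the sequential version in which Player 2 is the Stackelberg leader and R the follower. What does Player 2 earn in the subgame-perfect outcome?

5

Work backward from R's decision.
- c1 → R plays A (best of 9, 3, 4, -1); Player 2 gets 5.
- c2 → R plays A (best of 9, -3, 7, 0); Player 2 gets 2.
- c3 → R plays B (best of -2, 7, 2, -5); Player 2 gets 2.
Player 2's induced payoffs are 5, 2, 2, so Player 2 commits to c1. Subgame-perfect outcome: (A, c1) with payoffs (9, 5).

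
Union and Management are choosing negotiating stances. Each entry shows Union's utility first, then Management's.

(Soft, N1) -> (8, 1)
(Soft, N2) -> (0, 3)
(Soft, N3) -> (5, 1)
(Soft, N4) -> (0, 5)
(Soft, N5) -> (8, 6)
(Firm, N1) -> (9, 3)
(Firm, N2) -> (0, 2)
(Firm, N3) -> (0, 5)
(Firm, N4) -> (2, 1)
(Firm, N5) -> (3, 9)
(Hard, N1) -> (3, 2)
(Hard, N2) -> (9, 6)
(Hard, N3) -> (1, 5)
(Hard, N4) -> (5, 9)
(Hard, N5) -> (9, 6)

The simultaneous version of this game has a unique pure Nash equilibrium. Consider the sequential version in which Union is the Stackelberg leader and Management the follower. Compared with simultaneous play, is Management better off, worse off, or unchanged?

worse off

Work backward from Management's decision.
- Soft → Management plays N5 (best of 1, 3, 1, 5, 6); Union gets 8.
- Firm → Management plays N5 (best of 3, 2, 5, 1, 9); Union gets 3.
- Hard → Management plays N4 (best of 2, 6, 5, 9, 6); Union gets 5.
Among 8, 3, 5, the best is 8 at Soft. Subgame-perfect outcome: (Soft, N5) with payoffs (8, 6).
For the simultaneous game, intersect best replies.
Union's best replies: N1→Firm; N2→Hard; N3→Soft; N4→Hard; N5→Hard.
Management's best replies: Soft→N5; Firm→N5; Hard→N4.
Only (Hard, N4) has each player best-responding; Nash payoffs (5, 9).
Management earns 6 sequentially versus 9 at the Nash outcome: worse off.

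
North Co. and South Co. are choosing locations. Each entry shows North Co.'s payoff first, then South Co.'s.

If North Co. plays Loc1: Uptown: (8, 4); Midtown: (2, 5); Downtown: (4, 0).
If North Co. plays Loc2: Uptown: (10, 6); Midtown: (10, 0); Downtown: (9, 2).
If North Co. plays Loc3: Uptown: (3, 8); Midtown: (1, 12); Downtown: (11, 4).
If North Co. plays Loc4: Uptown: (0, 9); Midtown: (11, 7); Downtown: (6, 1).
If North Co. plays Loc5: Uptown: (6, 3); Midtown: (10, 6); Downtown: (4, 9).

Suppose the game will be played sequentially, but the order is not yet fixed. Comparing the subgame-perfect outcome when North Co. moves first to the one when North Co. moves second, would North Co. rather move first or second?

second

If North Co. leads: South Co.'s best replies are Loc1→Midtown, Loc2→Uptown, Loc3→Midtown, Loc4→Uptown, Loc5→Downtown; North Co.'s induced payoffs 2, 10, 1, 0, 4; outcome (Loc2, Uptown), payoffs (10, 6).
If South Co. leads: North Co.'s best replies are Uptown→Loc2, Midtown→Loc4, Downtown→Loc3; South Co.'s induced payoffs 6, 7, 4; outcome (Loc4, Midtown), payoffs (11, 7).
North Co. gets 10 moving first and 11 moving second, so North Co. prefers to move second.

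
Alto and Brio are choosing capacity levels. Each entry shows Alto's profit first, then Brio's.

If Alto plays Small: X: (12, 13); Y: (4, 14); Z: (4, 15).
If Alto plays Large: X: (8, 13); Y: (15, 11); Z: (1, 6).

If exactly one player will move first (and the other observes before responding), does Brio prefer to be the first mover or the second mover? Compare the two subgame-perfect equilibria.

If Alto leads: Brio's best replies are Small→Z, Large→X; Alto's induced payoffs 4, 8; outcome (Large, X), payoffs (8, 13).
If Brio leads: Alto's best replies are X→Small, Y→Large, Z→Small; Brio's induced payoffs 13, 11, 15; outcome (Small, Z), payoffs (4, 15).
Brio gets 15 moving first and 13 moving second, so Brio prefers to move first.

first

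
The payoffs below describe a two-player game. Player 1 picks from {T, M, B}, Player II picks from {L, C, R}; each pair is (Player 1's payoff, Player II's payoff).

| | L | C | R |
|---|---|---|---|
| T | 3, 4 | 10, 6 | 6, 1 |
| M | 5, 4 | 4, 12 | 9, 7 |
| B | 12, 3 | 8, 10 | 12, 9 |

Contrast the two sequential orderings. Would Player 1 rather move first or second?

If Player 1 leads: Player II's best replies are T→C, M→C, B→C; Player 1's induced payoffs 10, 4, 8; outcome (T, C), payoffs (10, 6).
If Player II leads: Player 1's best replies are L→B, C→T, R→B; Player II's induced payoffs 3, 6, 9; outcome (B, R), payoffs (12, 9).
Player 1 gets 10 moving first and 12 moving second, so Player 1 prefers to move second.

second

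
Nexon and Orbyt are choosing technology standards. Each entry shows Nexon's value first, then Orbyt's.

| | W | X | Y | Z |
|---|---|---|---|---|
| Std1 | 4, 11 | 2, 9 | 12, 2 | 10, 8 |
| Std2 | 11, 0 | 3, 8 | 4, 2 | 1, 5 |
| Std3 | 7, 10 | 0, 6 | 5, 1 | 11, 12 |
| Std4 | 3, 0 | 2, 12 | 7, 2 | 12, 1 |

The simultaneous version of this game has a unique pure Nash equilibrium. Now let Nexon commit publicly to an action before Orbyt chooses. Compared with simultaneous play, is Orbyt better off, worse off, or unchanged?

Orbyt best-responds to each possible Nexon move:
- Std1 → Orbyt plays W (best of 11, 9, 2, 8); Nexon gets 4.
- Std2 → Orbyt plays X (best of 0, 8, 2, 5); Nexon gets 3.
- Std3 → Orbyt plays Z (best of 10, 6, 1, 12); Nexon gets 11.
- Std4 → Orbyt plays X (best of 0, 12, 2, 1); Nexon gets 2.
Among 4, 3, 11, 2, the best is 11 at Std3. Subgame-perfect outcome: (Std3, Z) with payoffs (11, 12).
Now find the simultaneous Nash equilibrium.
Nexon's best replies: W→Std2; X→Std2; Y→Std1; Z→Std4.
Orbyt's best replies: Std1→W; Std2→X; Std3→Z; Std4→X.
The unique mutual best reply is (Std2, X), giving (3, 8).
Orbyt earns 12 sequentially versus 8 at the Nash outcome: better off.

better off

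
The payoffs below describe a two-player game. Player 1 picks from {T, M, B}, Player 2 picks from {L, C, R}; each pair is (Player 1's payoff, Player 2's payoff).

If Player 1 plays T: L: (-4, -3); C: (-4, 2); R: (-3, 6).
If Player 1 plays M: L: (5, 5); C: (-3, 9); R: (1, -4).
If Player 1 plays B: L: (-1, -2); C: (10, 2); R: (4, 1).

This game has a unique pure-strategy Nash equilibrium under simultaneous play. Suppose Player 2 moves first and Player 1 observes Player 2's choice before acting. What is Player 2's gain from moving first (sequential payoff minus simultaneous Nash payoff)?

3

Work backward from Player 1's decision.
- L → Player 1 plays M (best of -4, 5, -1); Player 2 gets 5.
- C → Player 1 plays B (best of -4, -3, 10); Player 2 gets 2.
- R → Player 1 plays B (best of -3, 1, 4); Player 2 gets 1.
Among 5, 2, 1, the best is 5 at L. Subgame-perfect outcome: (M, L) with payoffs (5, 5).
Now find the simultaneous Nash equilibrium.
Player 1's best replies: L→M; C→B; R→B.
Player 2's best replies: T→R; M→C; B→C.
The unique mutual best reply is (B, C), giving (10, 2).
Player 2's commitment gain: 5 − 2 = 3.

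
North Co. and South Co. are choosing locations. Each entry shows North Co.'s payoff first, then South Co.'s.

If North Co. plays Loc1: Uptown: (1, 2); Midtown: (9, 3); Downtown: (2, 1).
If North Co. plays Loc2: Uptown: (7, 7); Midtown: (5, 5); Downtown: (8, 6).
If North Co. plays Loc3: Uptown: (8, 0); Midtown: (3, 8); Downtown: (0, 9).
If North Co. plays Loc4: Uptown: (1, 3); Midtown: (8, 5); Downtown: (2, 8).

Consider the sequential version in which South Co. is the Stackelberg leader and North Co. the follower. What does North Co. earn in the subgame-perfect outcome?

Backward induction with South Co. moving first.
- Uptown → North Co. plays Loc3 (best of 1, 7, 8, 1); South Co. gets 0.
- Midtown → North Co. plays Loc1 (best of 9, 5, 3, 8); South Co. gets 3.
- Downtown → North Co. plays Loc2 (best of 2, 8, 0, 2); South Co. gets 6.
South Co.'s induced payoffs are 0, 3, 6, so South Co. commits to Downtown. Subgame-perfect outcome: (Loc2, Downtown) with payoffs (8, 6).

8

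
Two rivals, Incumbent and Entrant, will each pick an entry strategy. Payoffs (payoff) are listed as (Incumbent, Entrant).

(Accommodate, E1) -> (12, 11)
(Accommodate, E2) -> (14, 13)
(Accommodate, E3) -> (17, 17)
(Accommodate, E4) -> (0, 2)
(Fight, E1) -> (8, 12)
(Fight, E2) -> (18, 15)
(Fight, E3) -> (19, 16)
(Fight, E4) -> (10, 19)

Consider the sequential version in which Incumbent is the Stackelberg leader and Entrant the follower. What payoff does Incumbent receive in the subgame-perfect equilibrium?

17

Backward induction with Incumbent moving first.
- Accommodate → Entrant plays E3 (best of 11, 13, 17, 2); Incumbent gets 17.
- Fight → Entrant plays E4 (best of 12, 15, 16, 19); Incumbent gets 10.
Among 17, 10, the best is 17 at Accommodate. Subgame-perfect outcome: (Accommodate, E3) with payoffs (17, 17).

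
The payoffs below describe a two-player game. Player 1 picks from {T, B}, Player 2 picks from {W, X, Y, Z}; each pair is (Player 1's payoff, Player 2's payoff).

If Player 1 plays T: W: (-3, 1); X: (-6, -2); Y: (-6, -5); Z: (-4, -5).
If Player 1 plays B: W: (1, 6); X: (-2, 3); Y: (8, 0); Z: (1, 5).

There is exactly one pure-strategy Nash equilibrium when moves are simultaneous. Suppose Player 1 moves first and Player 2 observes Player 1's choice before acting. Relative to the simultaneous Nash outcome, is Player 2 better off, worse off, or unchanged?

Backward induction with Player 1 moving first.
- T: Player 2 compares 1, -2, -5, -5 and picks W; Player 1 would get -3.
- B: Player 2 compares 6, 3, 0, 5 and picks W; Player 1 would get 1.
Among -3, 1, the best is 1 at B. Subgame-perfect outcome: (B, W) with payoffs (1, 6).
For the simultaneous game, intersect best replies.
Player 1's best replies: W→B; X→B; Y→B; Z→B.
Player 2's best replies: T→W; B→W.
The unique mutual best reply is (B, W), giving (1, 6).
Player 2 earns 6 sequentially versus 6 at the Nash outcome: unchanged.

unchanged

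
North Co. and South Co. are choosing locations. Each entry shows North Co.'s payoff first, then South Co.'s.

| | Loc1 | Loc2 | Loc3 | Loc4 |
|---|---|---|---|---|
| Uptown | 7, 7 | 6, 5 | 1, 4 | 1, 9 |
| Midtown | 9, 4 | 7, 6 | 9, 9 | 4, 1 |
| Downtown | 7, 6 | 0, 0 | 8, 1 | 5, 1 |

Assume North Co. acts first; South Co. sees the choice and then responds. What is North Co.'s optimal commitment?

South Co. best-responds to each possible North Co. move:
- Uptown: South Co. compares 7, 5, 4, 9 and picks Loc4; North Co. would get 1.
- Midtown: South Co. compares 4, 6, 9, 1 and picks Loc3; North Co. would get 9.
- Downtown: South Co. compares 6, 0, 1, 1 and picks Loc1; North Co. would get 7.
Maximizing over 1, 9, 7, North Co. chooses Midtown. Subgame-perfect outcome: (Midtown, Loc3) with payoffs (9, 9).

Midtown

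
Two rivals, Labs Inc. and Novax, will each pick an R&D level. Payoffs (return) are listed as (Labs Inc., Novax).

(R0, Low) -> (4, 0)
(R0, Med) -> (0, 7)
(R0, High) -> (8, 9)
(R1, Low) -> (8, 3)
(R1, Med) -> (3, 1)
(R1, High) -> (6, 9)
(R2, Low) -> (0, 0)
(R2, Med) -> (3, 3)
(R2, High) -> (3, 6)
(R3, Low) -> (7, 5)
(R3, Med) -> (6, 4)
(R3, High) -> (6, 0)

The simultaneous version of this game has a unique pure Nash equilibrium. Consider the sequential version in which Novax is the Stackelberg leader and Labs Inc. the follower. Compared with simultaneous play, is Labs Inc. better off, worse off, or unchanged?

unchanged

Labs Inc. best-responds to each possible Novax move:
- Low: Labs Inc. compares 4, 8, 0, 7 and picks R1; Novax would get 3.
- Med: Labs Inc. compares 0, 3, 3, 6 and picks R3; Novax would get 4.
- High: Labs Inc. compares 8, 6, 3, 6 and picks R0; Novax would get 9.
Maximizing over 3, 4, 9, Novax chooses High. Subgame-perfect outcome: (R0, High) with payoffs (8, 9).
Now find the simultaneous Nash equilibrium.
Labs Inc.'s best replies: Low→R1; Med→R3; High→R0.
Novax's best replies: R0→High; R1→High; R2→High; R3→Low.
Only (R0, High) has each player best-responding; Nash payoffs (8, 9).
Labs Inc. earns 8 sequentially versus 8 at the Nash outcome: unchanged.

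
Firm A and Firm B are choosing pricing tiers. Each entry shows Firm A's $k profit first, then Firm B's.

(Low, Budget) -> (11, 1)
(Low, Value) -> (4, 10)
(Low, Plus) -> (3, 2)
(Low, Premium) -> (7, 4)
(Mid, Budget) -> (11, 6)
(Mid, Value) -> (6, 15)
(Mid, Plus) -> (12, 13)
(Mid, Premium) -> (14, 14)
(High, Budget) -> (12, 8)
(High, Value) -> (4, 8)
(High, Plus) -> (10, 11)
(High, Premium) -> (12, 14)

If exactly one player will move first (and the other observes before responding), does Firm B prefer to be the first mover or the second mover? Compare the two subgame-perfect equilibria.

If Firm A leads: Firm B's best replies are Low→Value, Mid→Value, High→Premium; Firm A's induced payoffs 4, 6, 12; outcome (High, Premium), payoffs (12, 14).
If Firm B leads: Firm A's best replies are Budget→High, Value→Mid, Plus→Mid, Premium→Mid; Firm B's induced payoffs 8, 15, 13, 14; outcome (Mid, Value), payoffs (6, 15).
Firm B gets 15 moving first and 14 moving second, so Firm B prefers to move first.

first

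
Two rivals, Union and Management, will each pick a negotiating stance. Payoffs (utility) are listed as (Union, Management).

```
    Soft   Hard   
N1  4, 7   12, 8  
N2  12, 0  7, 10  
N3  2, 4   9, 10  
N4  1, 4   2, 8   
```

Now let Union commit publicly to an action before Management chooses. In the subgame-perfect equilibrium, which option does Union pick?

Management best-responds to each possible Union move:
- N1: Management compares 7, 8 and picks Hard; Union would get 12.
- N2: Management compares 0, 10 and picks Hard; Union would get 7.
- N3: Management compares 4, 10 and picks Hard; Union would get 9.
- N4: Management compares 4, 8 and picks Hard; Union would get 2.
Maximizing over 12, 7, 9, 2, Union chooses N1. Subgame-perfect outcome: (N1, Hard) with payoffs (12, 8).

N1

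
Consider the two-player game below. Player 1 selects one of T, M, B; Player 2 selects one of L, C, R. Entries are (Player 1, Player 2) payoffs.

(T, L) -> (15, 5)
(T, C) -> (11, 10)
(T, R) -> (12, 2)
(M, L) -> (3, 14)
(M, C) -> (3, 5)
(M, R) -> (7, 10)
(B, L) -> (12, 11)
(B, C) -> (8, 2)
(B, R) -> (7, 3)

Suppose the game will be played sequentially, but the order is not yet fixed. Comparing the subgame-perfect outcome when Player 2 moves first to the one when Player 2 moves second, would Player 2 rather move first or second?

second

If Player 1 leads: Player 2's best replies are T→C, M→L, B→L; Player 1's induced payoffs 11, 3, 12; outcome (B, L), payoffs (12, 11).
If Player 2 leads: Player 1's best replies are L→T, C→T, R→T; Player 2's induced payoffs 5, 10, 2; outcome (T, C), payoffs (11, 10).
Player 2 gets 10 moving first and 11 moving second, so Player 2 prefers to move second.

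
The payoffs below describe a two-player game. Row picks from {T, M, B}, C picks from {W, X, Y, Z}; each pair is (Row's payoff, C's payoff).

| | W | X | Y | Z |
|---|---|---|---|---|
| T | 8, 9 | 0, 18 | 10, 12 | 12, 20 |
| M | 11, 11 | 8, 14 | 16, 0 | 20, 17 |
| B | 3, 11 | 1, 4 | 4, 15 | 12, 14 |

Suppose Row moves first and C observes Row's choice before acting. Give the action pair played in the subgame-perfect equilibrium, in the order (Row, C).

(M, Z)

Backward induction with Row moving first.
- T: BR = Z, leader payoff 12.
- M: BR = Z, leader payoff 20.
- B: BR = Y, leader payoff 4.
Among 12, 20, 4, the best is 20 at M. Subgame-perfect outcome: (M, Z) with payoffs (20, 17).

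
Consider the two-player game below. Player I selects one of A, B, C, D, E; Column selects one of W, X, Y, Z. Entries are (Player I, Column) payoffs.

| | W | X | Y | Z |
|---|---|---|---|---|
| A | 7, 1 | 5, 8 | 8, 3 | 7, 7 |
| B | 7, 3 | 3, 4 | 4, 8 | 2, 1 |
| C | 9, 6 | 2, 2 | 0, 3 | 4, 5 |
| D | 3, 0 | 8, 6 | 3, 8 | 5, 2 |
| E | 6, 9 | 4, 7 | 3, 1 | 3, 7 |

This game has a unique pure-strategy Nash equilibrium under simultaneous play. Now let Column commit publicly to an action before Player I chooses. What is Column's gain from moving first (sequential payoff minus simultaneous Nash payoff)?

1

Solve by backward induction (Column leads).
- W: Player I compares 7, 7, 9, 3, 6 and picks C; Column would get 6.
- X: Player I compares 5, 3, 2, 8, 4 and picks D; Column would get 6.
- Y: Player I compares 8, 4, 0, 3, 3 and picks A; Column would get 3.
- Z: Player I compares 7, 2, 4, 5, 3 and picks A; Column would get 7.
Maximizing over 6, 6, 3, 7, Column chooses Z. Subgame-perfect outcome: (A, Z) with payoffs (7, 7).
For the simultaneous game, intersect best replies.
Player I's best replies: W→C; X→D; Y→A; Z→A.
Column's best replies: A→X; B→Y; C→W; D→Y; E→W.
The unique mutual best reply is (C, W), giving (9, 6).
Column's commitment gain: 7 − 6 = 1.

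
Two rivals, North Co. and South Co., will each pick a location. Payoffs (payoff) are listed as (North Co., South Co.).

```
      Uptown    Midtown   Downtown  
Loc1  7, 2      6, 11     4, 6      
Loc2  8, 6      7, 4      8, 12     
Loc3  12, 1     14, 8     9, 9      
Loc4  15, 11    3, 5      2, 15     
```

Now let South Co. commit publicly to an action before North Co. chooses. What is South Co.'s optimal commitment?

Backward induction with South Co. moving first.
- Uptown → North Co. plays Loc4 (best of 7, 8, 12, 15); South Co. gets 11.
- Midtown → North Co. plays Loc3 (best of 6, 7, 14, 3); South Co. gets 8.
- Downtown → North Co. plays Loc3 (best of 4, 8, 9, 2); South Co. gets 9.
South Co.'s induced payoffs are 11, 8, 9, so South Co. commits to Uptown. Subgame-perfect outcome: (Loc4, Uptown) with payoffs (15, 11).

Uptown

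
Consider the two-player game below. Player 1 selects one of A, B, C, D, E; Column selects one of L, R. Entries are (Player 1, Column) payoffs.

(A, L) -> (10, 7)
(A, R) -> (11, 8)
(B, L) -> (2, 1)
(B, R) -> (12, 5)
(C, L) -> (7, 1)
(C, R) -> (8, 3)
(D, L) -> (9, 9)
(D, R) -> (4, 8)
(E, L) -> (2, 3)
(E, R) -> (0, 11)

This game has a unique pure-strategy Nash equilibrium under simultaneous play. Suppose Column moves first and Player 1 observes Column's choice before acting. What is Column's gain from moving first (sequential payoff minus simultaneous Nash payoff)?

2

Solve by backward induction (Column leads).
- L → Player 1 plays A (best of 10, 2, 7, 9, 2); Column gets 7.
- R → Player 1 plays B (best of 11, 12, 8, 4, 0); Column gets 5.
Column's induced payoffs are 7, 5, so Column commits to L. Subgame-perfect outcome: (A, L) with payoffs (10, 7).
For the simultaneous game, intersect best replies.
Player 1's best replies: L→A; R→B.
Column's best replies: A→R; B→R; C→R; D→L; E→R.
The unique mutual best reply is (B, R), giving (12, 5).
Column's commitment gain: 7 − 5 = 2.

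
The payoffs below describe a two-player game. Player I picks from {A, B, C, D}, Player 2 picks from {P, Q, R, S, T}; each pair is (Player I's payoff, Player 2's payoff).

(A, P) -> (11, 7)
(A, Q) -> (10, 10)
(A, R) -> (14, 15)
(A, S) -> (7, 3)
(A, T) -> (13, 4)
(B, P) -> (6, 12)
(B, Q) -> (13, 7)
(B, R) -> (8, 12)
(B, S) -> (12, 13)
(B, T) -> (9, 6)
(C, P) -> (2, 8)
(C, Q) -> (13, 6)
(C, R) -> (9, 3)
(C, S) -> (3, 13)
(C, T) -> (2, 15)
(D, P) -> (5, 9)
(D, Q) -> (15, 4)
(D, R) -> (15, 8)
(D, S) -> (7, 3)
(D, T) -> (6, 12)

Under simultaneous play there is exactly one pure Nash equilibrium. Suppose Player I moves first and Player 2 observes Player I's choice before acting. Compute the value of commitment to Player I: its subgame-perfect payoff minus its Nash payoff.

2

Solve by backward induction (Player I leads).
- A → Player 2 plays R (best of 7, 10, 15, 3, 4); Player I gets 14.
- B → Player 2 plays S (best of 12, 7, 12, 13, 6); Player I gets 12.
- C → Player 2 plays T (best of 8, 6, 3, 13, 15); Player I gets 2.
- D → Player 2 plays T (best of 9, 4, 8, 3, 12); Player I gets 6.
Among 14, 12, 2, 6, the best is 14 at A. Subgame-perfect outcome: (A, R) with payoffs (14, 15).
Under simultaneous play:
Player I's best replies: P→A; Q→D; R→D; S→B; T→A.
Player 2's best replies: A→R; B→S; C→T; D→T.
Only (B, S) has each player best-responding; Nash payoffs (12, 13).
Player I's commitment gain: 14 − 12 = 2.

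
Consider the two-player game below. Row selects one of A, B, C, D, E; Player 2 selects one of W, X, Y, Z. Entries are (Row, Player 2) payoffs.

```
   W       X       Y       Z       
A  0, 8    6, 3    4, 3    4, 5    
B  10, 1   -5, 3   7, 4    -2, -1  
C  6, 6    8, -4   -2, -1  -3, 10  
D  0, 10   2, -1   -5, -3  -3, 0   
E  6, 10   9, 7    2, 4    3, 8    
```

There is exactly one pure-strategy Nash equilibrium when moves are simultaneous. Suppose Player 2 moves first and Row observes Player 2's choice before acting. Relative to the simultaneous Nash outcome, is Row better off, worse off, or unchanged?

Row best-responds to each possible Player 2 move:
- W: Row compares 0, 10, 6, 0, 6 and picks B; Player 2 would get 1.
- X: Row compares 6, -5, 8, 2, 9 and picks E; Player 2 would get 7.
- Y: Row compares 4, 7, -2, -5, 2 and picks B; Player 2 would get 4.
- Z: Row compares 4, -2, -3, -3, 3 and picks A; Player 2 would get 5.
Maximizing over 1, 7, 4, 5, Player 2 chooses X. Subgame-perfect outcome: (E, X) with payoffs (9, 7).
For the simultaneous game, intersect best replies.
Row's best replies: W→B; X→E; Y→B; Z→A.
Player 2's best replies: A→W; B→Y; C→Z; D→W; E→W.
Only (B, Y) has each player best-responding; Nash payoffs (7, 4).
Row earns 9 sequentially versus 7 at the Nash outcome: better off.

better off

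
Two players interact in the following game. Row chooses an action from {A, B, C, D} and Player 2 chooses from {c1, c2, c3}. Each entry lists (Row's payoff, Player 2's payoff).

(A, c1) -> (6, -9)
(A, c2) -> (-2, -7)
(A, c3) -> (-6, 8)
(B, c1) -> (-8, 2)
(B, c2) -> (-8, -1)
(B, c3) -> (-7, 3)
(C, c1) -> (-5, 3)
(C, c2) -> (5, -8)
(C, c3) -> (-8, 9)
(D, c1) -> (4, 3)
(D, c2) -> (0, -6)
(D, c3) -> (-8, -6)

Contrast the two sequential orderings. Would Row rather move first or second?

If Row leads: Player 2's best replies are A→c3, B→c3, C→c3, D→c1; Row's induced payoffs -6, -7, -8, 4; outcome (D, c1), payoffs (4, 3).
If Player 2 leads: Row's best replies are c1→A, c2→C, c3→A; Player 2's induced payoffs -9, -8, 8; outcome (A, c3), payoffs (-6, 8).
Row gets 4 moving first and -6 moving second, so Row prefers to move first.

first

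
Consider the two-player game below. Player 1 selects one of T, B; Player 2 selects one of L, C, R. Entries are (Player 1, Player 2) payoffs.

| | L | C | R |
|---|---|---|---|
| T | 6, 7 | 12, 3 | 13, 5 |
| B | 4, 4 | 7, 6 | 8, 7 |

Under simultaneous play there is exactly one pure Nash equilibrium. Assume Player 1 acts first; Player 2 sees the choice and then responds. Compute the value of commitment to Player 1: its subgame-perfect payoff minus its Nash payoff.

Solve by backward induction (Player 1 leads).
- T: Player 2 compares 7, 3, 5 and picks L; Player 1 would get 6.
- B: Player 2 compares 4, 6, 7 and picks R; Player 1 would get 8.
Maximizing over 6, 8, Player 1 chooses B. Subgame-perfect outcome: (B, R) with payoffs (8, 7).
For the simultaneous game, intersect best replies.
Player 1's best replies: L→T; C→T; R→T.
Player 2's best replies: T→L; B→R.
Only (T, L) has each player best-responding; Nash payoffs (6, 7).
Player 1's commitment gain: 8 − 6 = 2.

2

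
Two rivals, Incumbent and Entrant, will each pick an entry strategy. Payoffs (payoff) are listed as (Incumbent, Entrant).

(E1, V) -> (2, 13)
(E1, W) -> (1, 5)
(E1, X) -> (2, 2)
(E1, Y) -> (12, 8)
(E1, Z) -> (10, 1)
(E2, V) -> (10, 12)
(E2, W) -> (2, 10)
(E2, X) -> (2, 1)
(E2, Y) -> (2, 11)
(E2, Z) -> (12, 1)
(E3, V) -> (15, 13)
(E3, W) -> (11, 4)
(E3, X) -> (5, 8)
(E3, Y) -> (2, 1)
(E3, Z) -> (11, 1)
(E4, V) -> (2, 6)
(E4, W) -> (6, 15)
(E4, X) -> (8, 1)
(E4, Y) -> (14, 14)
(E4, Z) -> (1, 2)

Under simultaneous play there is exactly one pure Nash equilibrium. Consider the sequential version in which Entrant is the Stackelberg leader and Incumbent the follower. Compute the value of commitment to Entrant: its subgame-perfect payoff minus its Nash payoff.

Backward induction with Entrant moving first.
- V → Incumbent plays E3 (best of 2, 10, 15, 2); Entrant gets 13.
- W → Incumbent plays E3 (best of 1, 2, 11, 6); Entrant gets 4.
- X → Incumbent plays E4 (best of 2, 2, 5, 8); Entrant gets 1.
- Y → Incumbent plays E4 (best of 12, 2, 2, 14); Entrant gets 14.
- Z → Incumbent plays E2 (best of 10, 12, 11, 1); Entrant gets 1.
Entrant's induced payoffs are 13, 4, 1, 14, 1, so Entrant commits to Y. Subgame-perfect outcome: (E4, Y) with payoffs (14, 14).
Under simultaneous play:
Incumbent's best replies: V→E3; W→E3; X→E4; Y→E4; Z→E2.
Entrant's best replies: E1→V; E2→V; E3→V; E4→W.
The unique mutual best reply is (E3, V), giving (15, 13).
Entrant's commitment gain: 14 − 13 = 1.

1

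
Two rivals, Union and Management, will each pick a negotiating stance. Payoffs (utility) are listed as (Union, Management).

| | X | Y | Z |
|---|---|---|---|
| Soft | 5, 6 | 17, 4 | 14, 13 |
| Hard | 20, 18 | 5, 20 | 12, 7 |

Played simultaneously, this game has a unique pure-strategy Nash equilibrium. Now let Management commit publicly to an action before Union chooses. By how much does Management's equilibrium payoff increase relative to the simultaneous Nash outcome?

5

Union best-responds to each possible Management move:
- X: BR = Hard, leader payoff 18.
- Y: BR = Soft, leader payoff 4.
- Z: BR = Soft, leader payoff 13.
Among 18, 4, 13, the best is 18 at X. Subgame-perfect outcome: (Hard, X) with payoffs (20, 18).
For the simultaneous game, intersect best replies.
Union's best replies: X→Hard; Y→Soft; Z→Soft.
Management's best replies: Soft→Z; Hard→Y.
Only (Soft, Z) has each player best-responding; Nash payoffs (14, 13).
Management's commitment gain: 18 − 13 = 5.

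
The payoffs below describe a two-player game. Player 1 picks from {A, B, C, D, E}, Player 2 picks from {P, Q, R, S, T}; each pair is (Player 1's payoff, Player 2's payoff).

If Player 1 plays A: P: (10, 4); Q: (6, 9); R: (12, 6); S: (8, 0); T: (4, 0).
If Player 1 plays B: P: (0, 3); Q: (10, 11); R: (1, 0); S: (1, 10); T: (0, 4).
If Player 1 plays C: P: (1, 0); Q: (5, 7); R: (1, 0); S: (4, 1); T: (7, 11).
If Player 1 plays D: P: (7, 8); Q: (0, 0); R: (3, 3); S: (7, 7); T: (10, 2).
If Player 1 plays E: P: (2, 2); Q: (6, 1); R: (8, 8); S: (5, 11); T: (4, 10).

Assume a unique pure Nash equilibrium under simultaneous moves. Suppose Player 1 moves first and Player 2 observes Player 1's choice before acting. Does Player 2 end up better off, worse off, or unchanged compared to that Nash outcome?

unchanged

Player 2 best-responds to each possible Player 1 move:
- A: BR = Q, leader payoff 6.
- B: BR = Q, leader payoff 10.
- C: BR = T, leader payoff 7.
- D: BR = P, leader payoff 7.
- E: BR = S, leader payoff 5.
Among 6, 10, 7, 7, 5, the best is 10 at B. Subgame-perfect outcome: (B, Q) with payoffs (10, 11).
For the simultaneous game, intersect best replies.
Player 1's best replies: P→A; Q→B; R→A; S→A; T→D.
Player 2's best replies: A→Q; B→Q; C→T; D→P; E→S.
The unique mutual best reply is (B, Q), giving (10, 11).
Player 2 earns 11 sequentially versus 11 at the Nash outcome: unchanged.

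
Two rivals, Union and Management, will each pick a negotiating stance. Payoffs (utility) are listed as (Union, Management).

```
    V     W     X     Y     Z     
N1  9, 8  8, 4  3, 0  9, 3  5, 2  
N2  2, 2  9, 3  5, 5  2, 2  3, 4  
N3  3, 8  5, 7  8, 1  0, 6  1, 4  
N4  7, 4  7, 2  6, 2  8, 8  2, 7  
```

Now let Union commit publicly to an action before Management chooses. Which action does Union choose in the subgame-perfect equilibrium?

Work backward from Management's decision.
- N1: Management compares 8, 4, 0, 3, 2 and picks V; Union would get 9.
- N2: Management compares 2, 3, 5, 2, 4 and picks X; Union would get 5.
- N3: Management compares 8, 7, 1, 6, 4 and picks V; Union would get 3.
- N4: Management compares 4, 2, 2, 8, 7 and picks Y; Union would get 8.
Union's induced payoffs are 9, 5, 3, 8, so Union commits to N1. Subgame-perfect outcome: (N1, V) with payoffs (9, 8).

N1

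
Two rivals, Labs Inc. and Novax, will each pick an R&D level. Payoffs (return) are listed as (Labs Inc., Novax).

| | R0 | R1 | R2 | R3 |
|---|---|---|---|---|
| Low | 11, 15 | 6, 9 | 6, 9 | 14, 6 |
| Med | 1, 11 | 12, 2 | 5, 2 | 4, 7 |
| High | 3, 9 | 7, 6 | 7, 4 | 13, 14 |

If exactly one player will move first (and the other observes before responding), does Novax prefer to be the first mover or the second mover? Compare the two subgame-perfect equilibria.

first

If Labs Inc. leads: Novax's best replies are Low→R0, Med→R0, High→R3; Labs Inc.'s induced payoffs 11, 1, 13; outcome (High, R3), payoffs (13, 14).
If Novax leads: Labs Inc.'s best replies are R0→Low, R1→Med, R2→High, R3→Low; Novax's induced payoffs 15, 2, 4, 6; outcome (Low, R0), payoffs (11, 15).
Novax gets 15 moving first and 14 moving second, so Novax prefers to move first.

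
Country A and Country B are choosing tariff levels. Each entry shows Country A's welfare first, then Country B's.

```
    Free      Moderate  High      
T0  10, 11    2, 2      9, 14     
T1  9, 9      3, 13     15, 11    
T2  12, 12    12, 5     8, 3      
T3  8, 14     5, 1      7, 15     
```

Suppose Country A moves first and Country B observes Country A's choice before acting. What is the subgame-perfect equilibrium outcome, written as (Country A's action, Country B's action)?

(T2, Free)

Work backward from Country B's decision.
- T0 → Country B plays High (best of 11, 2, 14); Country A gets 9.
- T1 → Country B plays Moderate (best of 9, 13, 11); Country A gets 3.
- T2 → Country B plays Free (best of 12, 5, 3); Country A gets 12.
- T3 → Country B plays High (best of 14, 1, 15); Country A gets 7.
Among 9, 3, 12, 7, the best is 12 at T2. Subgame-perfect outcome: (T2, Free) with payoffs (12, 12).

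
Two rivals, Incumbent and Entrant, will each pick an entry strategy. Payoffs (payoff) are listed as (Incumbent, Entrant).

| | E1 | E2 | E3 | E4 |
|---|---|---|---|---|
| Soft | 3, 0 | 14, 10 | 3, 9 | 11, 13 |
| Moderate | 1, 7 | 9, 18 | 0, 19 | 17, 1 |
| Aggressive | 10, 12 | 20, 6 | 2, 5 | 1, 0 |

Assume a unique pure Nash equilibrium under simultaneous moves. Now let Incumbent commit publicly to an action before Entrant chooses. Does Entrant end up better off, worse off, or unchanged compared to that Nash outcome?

better off

Work backward from Entrant's decision.
- Soft: Entrant compares 0, 10, 9, 13 and picks E4; Incumbent would get 11.
- Moderate: Entrant compares 7, 18, 19, 1 and picks E3; Incumbent would get 0.
- Aggressive: Entrant compares 12, 6, 5, 0 and picks E1; Incumbent would get 10.
Among 11, 0, 10, the best is 11 at Soft. Subgame-perfect outcome: (Soft, E4) with payoffs (11, 13).
For the simultaneous game, intersect best replies.
Incumbent's best replies: E1→Aggressive; E2→Aggressive; E3→Soft; E4→Moderate.
Entrant's best replies: Soft→E4; Moderate→E3; Aggressive→E1.
Only (Aggressive, E1) has each player best-responding; Nash payoffs (10, 12).
Entrant earns 13 sequentially versus 12 at the Nash outcome: better off.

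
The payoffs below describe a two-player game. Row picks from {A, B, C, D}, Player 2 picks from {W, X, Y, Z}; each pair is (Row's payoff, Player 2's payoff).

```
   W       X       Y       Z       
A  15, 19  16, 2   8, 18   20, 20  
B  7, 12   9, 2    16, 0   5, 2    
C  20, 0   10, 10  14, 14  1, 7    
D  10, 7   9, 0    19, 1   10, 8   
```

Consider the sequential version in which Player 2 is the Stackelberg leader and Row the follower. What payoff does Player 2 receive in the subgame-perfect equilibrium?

20

Work backward from Row's decision.
- W: Row compares 15, 7, 20, 10 and picks C; Player 2 would get 0.
- X: Row compares 16, 9, 10, 9 and picks A; Player 2 would get 2.
- Y: Row compares 8, 16, 14, 19 and picks D; Player 2 would get 1.
- Z: Row compares 20, 5, 1, 10 and picks A; Player 2 would get 20.
Among 0, 2, 1, 20, the best is 20 at Z. Subgame-perfect outcome: (A, Z) with payoffs (20, 20).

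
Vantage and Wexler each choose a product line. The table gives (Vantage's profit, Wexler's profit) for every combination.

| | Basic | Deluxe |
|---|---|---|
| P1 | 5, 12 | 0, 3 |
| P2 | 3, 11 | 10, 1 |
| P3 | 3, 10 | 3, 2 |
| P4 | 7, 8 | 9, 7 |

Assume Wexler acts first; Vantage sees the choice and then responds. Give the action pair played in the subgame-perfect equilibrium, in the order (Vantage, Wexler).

(P4, Basic)

Vantage best-responds to each possible Wexler move:
- Basic: Vantage compares 5, 3, 3, 7 and picks P4; Wexler would get 8.
- Deluxe: Vantage compares 0, 10, 3, 9 and picks P2; Wexler would get 1.
Wexler's induced payoffs are 8, 1, so Wexler commits to Basic. Subgame-perfect outcome: (P4, Basic) with payoffs (7, 8).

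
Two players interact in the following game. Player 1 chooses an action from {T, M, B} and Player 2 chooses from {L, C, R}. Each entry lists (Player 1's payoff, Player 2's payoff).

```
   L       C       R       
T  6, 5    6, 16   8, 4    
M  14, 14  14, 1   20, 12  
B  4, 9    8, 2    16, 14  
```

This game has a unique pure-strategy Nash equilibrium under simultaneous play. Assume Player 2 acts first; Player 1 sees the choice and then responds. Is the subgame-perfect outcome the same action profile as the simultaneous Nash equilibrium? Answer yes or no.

yes

Work backward from Player 1's decision.
- L: Player 1 compares 6, 14, 4 and picks M; Player 2 would get 14.
- C: Player 1 compares 6, 14, 8 and picks M; Player 2 would get 1.
- R: Player 1 compares 8, 20, 16 and picks M; Player 2 would get 12.
Player 2's induced payoffs are 14, 1, 12, so Player 2 commits to L. Subgame-perfect outcome: (M, L) with payoffs (14, 14).
For the simultaneous game, intersect best replies.
Player 1's best replies: L→M; C→M; R→M.
Player 2's best replies: T→C; M→L; B→R.
Only (M, L) has each player best-responding; Nash payoffs (14, 14).
Sequential outcome (M, L) coincides with the Nash profile (M, L).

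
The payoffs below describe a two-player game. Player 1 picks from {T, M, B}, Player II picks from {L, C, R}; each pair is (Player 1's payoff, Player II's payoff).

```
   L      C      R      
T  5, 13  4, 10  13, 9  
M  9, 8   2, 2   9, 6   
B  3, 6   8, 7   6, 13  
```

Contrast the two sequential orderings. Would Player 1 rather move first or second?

If Player 1 leads: Player II's best replies are T→L, M→L, B→R; Player 1's induced payoffs 5, 9, 6; outcome (M, L), payoffs (9, 8).
If Player II leads: Player 1's best replies are L→M, C→B, R→T; Player II's induced payoffs 8, 7, 9; outcome (T, R), payoffs (13, 9).
Player 1 gets 9 moving first and 13 moving second, so Player 1 prefers to move second.

second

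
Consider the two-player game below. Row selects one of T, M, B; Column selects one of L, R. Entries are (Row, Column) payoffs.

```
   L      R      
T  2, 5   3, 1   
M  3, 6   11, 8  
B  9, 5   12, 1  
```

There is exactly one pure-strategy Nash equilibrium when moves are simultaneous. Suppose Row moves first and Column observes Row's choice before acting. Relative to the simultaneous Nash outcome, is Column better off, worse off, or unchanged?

Backward induction with Row moving first.
- T: Column compares 5, 1 and picks L; Row would get 2.
- M: Column compares 6, 8 and picks R; Row would get 11.
- B: Column compares 5, 1 and picks L; Row would get 9.
Row's induced payoffs are 2, 11, 9, so Row commits to M. Subgame-perfect outcome: (M, R) with payoffs (11, 8).
Now find the simultaneous Nash equilibrium.
Row's best replies: L→B; R→B.
Column's best replies: T→L; M→R; B→L.
The unique mutual best reply is (B, L), giving (9, 5).
Column earns 8 sequentially versus 5 at the Nash outcome: better off.

better off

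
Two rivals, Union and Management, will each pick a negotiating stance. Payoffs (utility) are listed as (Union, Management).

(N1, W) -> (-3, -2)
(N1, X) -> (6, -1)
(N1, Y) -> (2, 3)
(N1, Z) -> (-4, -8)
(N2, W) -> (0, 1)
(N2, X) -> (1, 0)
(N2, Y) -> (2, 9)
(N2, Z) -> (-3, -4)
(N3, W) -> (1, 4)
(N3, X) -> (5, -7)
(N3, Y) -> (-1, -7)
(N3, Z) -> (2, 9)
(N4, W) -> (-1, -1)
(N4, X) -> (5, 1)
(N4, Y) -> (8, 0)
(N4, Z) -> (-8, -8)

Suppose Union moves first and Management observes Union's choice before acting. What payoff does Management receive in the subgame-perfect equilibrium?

Management best-responds to each possible Union move:
- N1 → Management plays Y (best of -2, -1, 3, -8); Union gets 2.
- N2 → Management plays Y (best of 1, 0, 9, -4); Union gets 2.
- N3 → Management plays Z (best of 4, -7, -7, 9); Union gets 2.
- N4 → Management plays X (best of -1, 1, 0, -8); Union gets 5.
Maximizing over 2, 2, 2, 5, Union chooses N4. Subgame-perfect outcome: (N4, X) with payoffs (5, 1).

1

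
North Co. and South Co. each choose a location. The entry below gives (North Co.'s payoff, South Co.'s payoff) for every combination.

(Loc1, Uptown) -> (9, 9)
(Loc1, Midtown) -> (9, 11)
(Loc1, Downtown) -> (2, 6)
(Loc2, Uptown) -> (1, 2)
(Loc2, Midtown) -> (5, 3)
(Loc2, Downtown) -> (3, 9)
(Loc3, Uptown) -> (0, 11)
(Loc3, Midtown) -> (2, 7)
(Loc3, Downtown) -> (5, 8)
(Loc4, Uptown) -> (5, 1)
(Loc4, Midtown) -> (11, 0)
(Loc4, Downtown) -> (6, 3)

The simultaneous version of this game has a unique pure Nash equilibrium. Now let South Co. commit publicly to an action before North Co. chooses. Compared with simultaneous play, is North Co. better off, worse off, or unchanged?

North Co. best-responds to each possible South Co. move:
- Uptown → North Co. plays Loc1 (best of 9, 1, 0, 5); South Co. gets 9.
- Midtown → North Co. plays Loc4 (best of 9, 5, 2, 11); South Co. gets 0.
- Downtown → North Co. plays Loc4 (best of 2, 3, 5, 6); South Co. gets 3.
Maximizing over 9, 0, 3, South Co. chooses Uptown. Subgame-perfect outcome: (Loc1, Uptown) with payoffs (9, 9).
For the simultaneous game, intersect best replies.
North Co.'s best replies: Uptown→Loc1; Midtown→Loc4; Downtown→Loc4.
South Co.'s best replies: Loc1→Midtown; Loc2→Downtown; Loc3→Uptown; Loc4→Downtown.
Only (Loc4, Downtown) has each player best-responding; Nash payoffs (6, 3).
North Co. earns 9 sequentially versus 6 at the Nash outcome: better off.

better off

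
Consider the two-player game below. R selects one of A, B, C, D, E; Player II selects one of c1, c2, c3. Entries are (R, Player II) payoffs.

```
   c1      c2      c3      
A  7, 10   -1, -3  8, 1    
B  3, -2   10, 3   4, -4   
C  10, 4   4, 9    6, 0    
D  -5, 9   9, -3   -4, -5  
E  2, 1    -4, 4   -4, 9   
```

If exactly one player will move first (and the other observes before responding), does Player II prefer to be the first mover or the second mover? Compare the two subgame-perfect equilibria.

If R leads: Player II's best replies are A→c1, B→c2, C→c2, D→c1, E→c3; R's induced payoffs 7, 10, 4, -5, -4; outcome (B, c2), payoffs (10, 3).
If Player II leads: R's best replies are c1→C, c2→B, c3→A; Player II's induced payoffs 4, 3, 1; outcome (C, c1), payoffs (10, 4).
Player II gets 4 moving first and 3 moving second, so Player II prefers to move first.

first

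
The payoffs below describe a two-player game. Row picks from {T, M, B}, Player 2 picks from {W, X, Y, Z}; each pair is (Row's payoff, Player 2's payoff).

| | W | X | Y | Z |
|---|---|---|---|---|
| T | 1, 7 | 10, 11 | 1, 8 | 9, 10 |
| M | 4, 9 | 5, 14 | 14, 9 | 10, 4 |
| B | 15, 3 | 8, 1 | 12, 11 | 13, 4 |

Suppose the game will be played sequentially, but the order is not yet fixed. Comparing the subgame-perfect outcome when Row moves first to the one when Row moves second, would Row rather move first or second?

If Row leads: Player 2's best replies are T→X, M→X, B→Y; Row's induced payoffs 10, 5, 12; outcome (B, Y), payoffs (12, 11).
If Player 2 leads: Row's best replies are W→B, X→T, Y→M, Z→B; Player 2's induced payoffs 3, 11, 9, 4; outcome (T, X), payoffs (10, 11).
Row gets 12 moving first and 10 moving second, so Row prefers to move first.

first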